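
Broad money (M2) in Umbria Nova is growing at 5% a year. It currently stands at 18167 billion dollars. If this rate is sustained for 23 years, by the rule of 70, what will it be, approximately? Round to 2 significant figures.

57000 billion dollars

Doubling time ≈ 70/5 = 14.00 years.
23 years is 23/14.00 ≈ 1.64 doublings, a factor of 2^1.64 ≈ 3.12.
18167 × 3.12 ≈ 57000 billion dollars.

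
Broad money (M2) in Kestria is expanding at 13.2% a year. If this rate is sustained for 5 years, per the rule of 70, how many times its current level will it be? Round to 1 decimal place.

Doubles every ≈ 5.30 years (70/13.2).
5 years is 0.94 doublings; 2^0.94 ≈ 1.9×.

approximately 1.9 times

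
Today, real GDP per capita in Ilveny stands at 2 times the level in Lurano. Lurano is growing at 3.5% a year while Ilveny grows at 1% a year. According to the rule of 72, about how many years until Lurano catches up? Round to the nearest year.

The growth-rate gap is 3.5% − 1% = 2.5 percentage points.
So the ratio between them halves every 72/2.5 ≈ 28.80 years.
A 2 times gap closes after 1 halving: 1 × 28.80 ≈ 29 years.

29 years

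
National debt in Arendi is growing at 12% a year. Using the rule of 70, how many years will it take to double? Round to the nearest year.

roughly 6 years

70/12 ≈ 5.83, so it doubles roughly every 6 years.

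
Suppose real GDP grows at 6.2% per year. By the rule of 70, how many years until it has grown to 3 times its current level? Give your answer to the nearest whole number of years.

18 years

One doubling takes 70/6.2 = 11.29 years.
Reaching 3× takes log₂(3) ≈ 1.58 doublings.
1.58 × 11.29 ≈ 18 years.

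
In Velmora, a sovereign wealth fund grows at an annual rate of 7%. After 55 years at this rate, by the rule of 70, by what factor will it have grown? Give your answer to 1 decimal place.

about 45.3 times

Doubles every ≈ 10.00 years (70/7).
55 years is 5.50 doublings; 2^5.50 ≈ 45.3×.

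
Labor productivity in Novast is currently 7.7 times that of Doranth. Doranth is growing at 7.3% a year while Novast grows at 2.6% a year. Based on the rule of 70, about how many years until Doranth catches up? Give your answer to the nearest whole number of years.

approximately 44 years

The growth-rate gap is 7.3% − 2.6% = 4.7 percentage points.
So the ratio between them halves every 70/4.7 ≈ 14.89 years.
A 7.7 times gap takes log₂(7.7) ≈ 2.94 halvings to close: 2.94 × 14.89 ≈ 44 years.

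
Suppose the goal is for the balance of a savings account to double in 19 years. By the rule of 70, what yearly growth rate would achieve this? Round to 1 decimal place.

3.7%

70 / 19 ≈ 3.68, so about 3.7% per year.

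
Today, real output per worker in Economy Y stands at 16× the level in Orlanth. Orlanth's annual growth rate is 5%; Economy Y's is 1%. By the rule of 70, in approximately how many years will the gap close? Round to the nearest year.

What matters is the difference: 4 pp.
Rule of 70 on the gap: the ratio halves every 70/4 ≈ 17.50 years.
A 16× gap closes after 4 halvings: 4 × 17.50 ≈ 70 years.

about 70 years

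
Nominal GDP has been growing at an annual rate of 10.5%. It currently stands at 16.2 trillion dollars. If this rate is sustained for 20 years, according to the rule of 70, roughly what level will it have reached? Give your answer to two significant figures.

about 130 trillion dollars

Doubling time ≈ 70/10.5 = 6.67 years.
20 years is 20/6.67 ≈ 3.00 doublings, a factor of 2^3.00 ≈ 8.00.
16.2 × 8.00 ≈ 130 trillion dollars.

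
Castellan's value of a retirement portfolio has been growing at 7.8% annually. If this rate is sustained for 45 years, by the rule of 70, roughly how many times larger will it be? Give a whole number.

≈ 32 times

At 7.8% one doubling takes ≈ 8.97 years; 45 years is 5 of them, so ×32.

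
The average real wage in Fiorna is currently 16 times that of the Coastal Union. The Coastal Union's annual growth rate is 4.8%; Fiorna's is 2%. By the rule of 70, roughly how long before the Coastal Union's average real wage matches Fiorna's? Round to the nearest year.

roughly 100 years

What matters is the difference: 2.8 pp.
Rule of 70 on the gap: the ratio halves every 70/2.8 ≈ 25.00 years.
A 16 times gap closes after 4 halvings: 4 × 25.00 ≈ 100 years.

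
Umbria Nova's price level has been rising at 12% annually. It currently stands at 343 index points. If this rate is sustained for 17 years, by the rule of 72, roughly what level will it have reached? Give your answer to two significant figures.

2400 index points

Doubling time ≈ 72/12 = 6.00 years.
17 years is 17/6.00 ≈ 2.83 doublings, a factor of 2^2.83 ≈ 7.11.
343 × 7.11 ≈ 2400 index points.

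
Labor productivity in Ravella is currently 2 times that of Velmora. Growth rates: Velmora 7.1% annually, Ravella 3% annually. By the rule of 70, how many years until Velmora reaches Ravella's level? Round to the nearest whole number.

Velmora gains on Ravella at 7.1% − 3% = 4.1 points a year.
At that relative rate the gap halves every 70/4.1 ≈ 17.07 years.
A 2 times gap closes after 1 halving: 1 × 17.07 ≈ 17 years.

≈ 17 years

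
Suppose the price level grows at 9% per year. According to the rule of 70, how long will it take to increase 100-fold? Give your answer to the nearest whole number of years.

≈ 52 years

At 9% it doubles every 70/9 ≈ 7.78 years.
100× is log₂ 100 ≈ 6.64 doublings, so ≈ 6.64 × 7.78 = 52 years.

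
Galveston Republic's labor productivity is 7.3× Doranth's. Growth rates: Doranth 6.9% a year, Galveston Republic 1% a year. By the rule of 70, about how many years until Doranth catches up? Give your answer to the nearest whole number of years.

34 years

Doranth gains on Galveston Republic at 6.9% − 1% = 5.9 points a year.
At that relative rate the gap halves every 70/5.9 ≈ 11.86 years.
A 7.3× gap takes log₂(7.3) ≈ 2.87 halvings to close: 2.87 × 11.86 ≈ 34 years.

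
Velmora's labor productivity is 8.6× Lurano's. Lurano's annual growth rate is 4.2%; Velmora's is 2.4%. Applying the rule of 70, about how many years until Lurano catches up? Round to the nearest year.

Lurano gains on Velmora at 4.2% − 2.4% = 1.8 points a year.
At that relative rate the gap halves every 70/1.8 ≈ 38.89 years.
An 8.6× gap takes log₂(8.6) ≈ 3.10 halvings to close: 3.10 × 38.89 ≈ 121 years.

121 years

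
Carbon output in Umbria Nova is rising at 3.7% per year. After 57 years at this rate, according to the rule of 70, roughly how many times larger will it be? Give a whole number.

70/3.7 ≈ 18.92 years per doubling.
57 years fits 3 doublings: 2^3 = 8.

about 8 times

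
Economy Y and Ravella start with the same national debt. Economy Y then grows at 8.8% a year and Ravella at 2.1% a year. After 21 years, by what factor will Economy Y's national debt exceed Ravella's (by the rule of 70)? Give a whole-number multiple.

about 4 times

Only the 6.7-point difference matters.
70/6.7 ≈ 10.45 years per doubling of the ratio; 21 years gives 2.01 doublings, so ≈ 4×.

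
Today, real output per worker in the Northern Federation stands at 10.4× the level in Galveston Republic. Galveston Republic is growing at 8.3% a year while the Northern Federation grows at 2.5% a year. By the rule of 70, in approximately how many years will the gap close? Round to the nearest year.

about 41 years

The growth-rate gap is 8.3% − 2.5% = 5.8 percentage points.
So the ratio between them halves every 70/5.8 ≈ 12.07 years.
A 10.4× gap takes log₂(10.4) ≈ 3.38 halvings to close: 3.38 × 12.07 ≈ 41 years.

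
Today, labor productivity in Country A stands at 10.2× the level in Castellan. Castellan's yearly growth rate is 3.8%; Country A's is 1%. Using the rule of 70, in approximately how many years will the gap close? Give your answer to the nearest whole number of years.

What matters is the difference: 2.8 pp.
Rule of 70 on the gap: the ratio halves every 70/2.8 ≈ 25.00 years.
A 10.2× gap takes log₂(10.2) ≈ 3.35 halvings to close: 3.35 × 25.00 ≈ 84 years.

84 years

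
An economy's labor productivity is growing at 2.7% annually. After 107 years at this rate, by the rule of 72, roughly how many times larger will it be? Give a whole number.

Doubling time ≈ 72/2.7 = 26.67 years.
107/26.67 ≈ 4 doublings, so about 2^4 = 16×.

about 16 times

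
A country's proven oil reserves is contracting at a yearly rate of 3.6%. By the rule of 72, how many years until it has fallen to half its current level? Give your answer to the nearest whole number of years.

about 20 years

The rule works in reverse for decay: 72/3.6 ≈ 20.00 years to halve.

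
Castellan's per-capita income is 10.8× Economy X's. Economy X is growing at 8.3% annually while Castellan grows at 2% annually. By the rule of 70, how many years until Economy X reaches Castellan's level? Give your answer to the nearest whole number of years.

The growth-rate gap is 8.3% − 2% = 6.3 percentage points.
So the ratio between them halves every 70/6.3 ≈ 11.11 years.
A 10.8× gap takes log₂(10.8) ≈ 3.43 halvings to close: 3.43 × 11.11 ≈ 38 years.

around 38 years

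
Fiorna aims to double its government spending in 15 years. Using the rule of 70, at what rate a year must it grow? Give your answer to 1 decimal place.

70 / 15 ≈ 4.67, so about 4.7% a year.

around 4.7% a year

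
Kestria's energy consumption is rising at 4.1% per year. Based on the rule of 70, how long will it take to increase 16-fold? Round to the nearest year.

One doubling takes 70/4.1 = 17.07 years.
16 = 2^4, so 4 doublings → 68 years.

roughly 68 years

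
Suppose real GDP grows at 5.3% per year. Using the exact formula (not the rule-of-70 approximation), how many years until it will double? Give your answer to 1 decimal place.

13.4 years

t = ln(2) / ln(1 + 0.053) = 0.6931 / 0.051643 ≈ 13.42.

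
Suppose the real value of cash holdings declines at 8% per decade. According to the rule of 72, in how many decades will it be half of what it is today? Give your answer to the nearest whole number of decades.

approximately 9 decades

The rule works in reverse for decay: 72/8 ≈ 9.00 decades to halve.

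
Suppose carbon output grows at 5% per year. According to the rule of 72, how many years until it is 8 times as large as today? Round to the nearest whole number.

approximately 43 years

At 5% it doubles every 72/5 ≈ 14.40 years.
Getting to 8× needs 3 doublings: 3 × 14.40 ≈ 43 years.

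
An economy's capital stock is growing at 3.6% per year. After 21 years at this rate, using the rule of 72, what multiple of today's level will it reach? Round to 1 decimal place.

Doubling time ≈ 72/3.6 = 20.00 years.
21 years / 20.00 ≈ 1.05 doublings → factor 2^1.05 ≈ 2.1.

≈ 2.1 times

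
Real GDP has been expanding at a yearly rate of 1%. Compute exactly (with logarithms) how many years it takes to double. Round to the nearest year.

t = ln(2) / ln(1 + 0.01) = 0.6931 / 0.009950 ≈ 69.66.
≈ 70 years.

70 years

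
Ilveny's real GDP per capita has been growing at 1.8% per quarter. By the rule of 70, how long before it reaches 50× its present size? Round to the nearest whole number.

roughly 219 quarters

One doubling takes 70/1.8 = 38.89 quarters.
Reaching 50× takes log₂(50) ≈ 5.64 doublings.
5.64 × 38.89 ≈ 219 quarters.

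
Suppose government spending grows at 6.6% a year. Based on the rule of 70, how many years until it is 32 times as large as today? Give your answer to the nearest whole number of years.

At 6.6% it doubles every 70/6.6 ≈ 10.61 years.
Getting to 32× needs 5 doublings: 5 × 10.61 ≈ 53 years.

approximately 53 years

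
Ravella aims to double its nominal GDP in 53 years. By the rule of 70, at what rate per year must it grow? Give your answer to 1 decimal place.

about 1.3%

70 / 53 ≈ 1.32, so about 1.3% per year.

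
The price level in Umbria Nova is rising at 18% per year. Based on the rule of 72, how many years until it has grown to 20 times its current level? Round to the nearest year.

approximately 17 years

One doubling takes 72/18 = 4.00 years.
20× is log₂ 20 ≈ 4.32 doublings, so ≈ 4.32 × 4.00 = 17 years.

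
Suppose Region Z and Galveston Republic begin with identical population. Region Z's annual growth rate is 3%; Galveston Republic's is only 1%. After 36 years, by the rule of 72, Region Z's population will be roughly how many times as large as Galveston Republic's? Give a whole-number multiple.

2 times

Rate gap = 3% − 1% = 2 points.
The ratio doubles every 72/2 ≈ 36.00 years.
36/36.00 ≈ 1.00 doublings → ratio ≈ 2^1.00 ≈ 2.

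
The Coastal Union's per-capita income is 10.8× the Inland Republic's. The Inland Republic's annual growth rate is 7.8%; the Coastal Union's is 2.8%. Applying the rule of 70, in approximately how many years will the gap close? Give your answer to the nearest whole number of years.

the Inland Republic gains on the Coastal Union at 7.8% − 2.8% = 5 points a year.
At that relative rate the gap halves every 70/5 ≈ 14.00 years.
A 10.8× gap takes log₂(10.8) ≈ 3.43 halvings to close: 3.43 × 14.00 ≈ 48 years.

48 years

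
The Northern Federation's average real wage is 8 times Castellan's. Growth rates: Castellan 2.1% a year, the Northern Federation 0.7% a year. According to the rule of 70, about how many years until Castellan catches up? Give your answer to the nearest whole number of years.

≈ 150 years

What matters is the difference: 1.4 pp.
Rule of 70 on the gap: the ratio halves every 70/1.4 ≈ 50.00 years.
An 8 times gap closes after 3 halvings: 3 × 50.00 ≈ 150 years.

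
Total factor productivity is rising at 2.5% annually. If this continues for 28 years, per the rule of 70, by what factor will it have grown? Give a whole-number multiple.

Doubling time ≈ 70/2.5 = 28.00 years.
28/28.00 ≈ 1 doubling, so about 2^1 = 2×.

2 times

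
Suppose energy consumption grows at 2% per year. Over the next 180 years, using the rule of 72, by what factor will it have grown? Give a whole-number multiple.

72/2 ≈ 36.00 years per doubling.
180 years fits 5 doublings: 2^5 = 32.

roughly 32 times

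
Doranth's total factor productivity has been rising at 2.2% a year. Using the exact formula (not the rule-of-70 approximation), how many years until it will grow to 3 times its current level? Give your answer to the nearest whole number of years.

50 years

t = ln(3) / ln(1 + 0.022) = 1.0986 / 0.021761 ≈ 50.48.
≈ 50 years.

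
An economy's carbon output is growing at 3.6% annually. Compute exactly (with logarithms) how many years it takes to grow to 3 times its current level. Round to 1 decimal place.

t = ln(3) / ln(1 + 0.036) = 1.0986 / 0.035367 ≈ 31.06.

31.1 years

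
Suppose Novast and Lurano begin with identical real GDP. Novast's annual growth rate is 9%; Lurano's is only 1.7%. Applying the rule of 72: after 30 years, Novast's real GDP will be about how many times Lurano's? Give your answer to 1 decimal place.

approximately 8.2 times

Rate gap = 9% − 1.7% = 7.3 points.
The ratio doubles every 72/7.3 ≈ 9.86 years.
30/9.86 ≈ 3.04 doublings → ratio ≈ 2^3.04 ≈ 8.2.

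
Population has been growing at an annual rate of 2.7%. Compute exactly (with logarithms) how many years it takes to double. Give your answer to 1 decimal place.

26.0 years

t = ln(2) / ln(1 + 0.027) = 0.6931 / 0.026642 ≈ 26.02.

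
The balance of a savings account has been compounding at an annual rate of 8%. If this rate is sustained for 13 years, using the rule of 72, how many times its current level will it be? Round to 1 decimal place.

roughly 2.7 times

Doubles every ≈ 9.00 years (72/8).
13 years is 1.44 doublings; 2^1.44 ≈ 2.7×.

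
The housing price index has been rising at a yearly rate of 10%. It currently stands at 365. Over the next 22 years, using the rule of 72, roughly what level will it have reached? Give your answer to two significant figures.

around 3000

It doubles every 72/10 ≈ 7.20 years, so 22 years is 3.06 doublings.
2^3.06 ≈ 8.34; 365 × 8.34 ≈ 3000.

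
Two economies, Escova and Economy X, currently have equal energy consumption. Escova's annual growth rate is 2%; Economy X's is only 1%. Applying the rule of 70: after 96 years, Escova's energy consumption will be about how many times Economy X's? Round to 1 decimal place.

roughly 2.6 times

Only the 1-point difference matters.
70/1 ≈ 70.00 years per doubling of the ratio; 96 years gives 1.37 doublings, so ≈ 2.6×.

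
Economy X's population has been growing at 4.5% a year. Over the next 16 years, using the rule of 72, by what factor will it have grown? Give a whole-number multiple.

approximately 2 times

Doubling time ≈ 72/4.5 = 16.00 years.
16/16.00 ≈ 1 doubling, so about 2^1 = 2×.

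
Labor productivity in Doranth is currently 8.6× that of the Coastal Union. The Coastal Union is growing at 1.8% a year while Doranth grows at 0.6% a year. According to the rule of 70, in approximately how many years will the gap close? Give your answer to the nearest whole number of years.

≈ 181 years

What matters is the difference: 1.2 pp.
Rule of 70 on the gap: the ratio halves every 70/1.2 ≈ 58.33 years.
An 8.6× gap takes log₂(8.6) ≈ 3.10 halvings to close: 3.10 × 58.33 ≈ 181 years.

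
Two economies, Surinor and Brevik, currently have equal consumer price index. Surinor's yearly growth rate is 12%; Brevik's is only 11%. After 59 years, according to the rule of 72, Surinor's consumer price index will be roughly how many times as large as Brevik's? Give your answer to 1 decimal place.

Rate gap = 12% − 11% = 1 point.
The ratio doubles every 72/1 ≈ 72.00 years.
59/72.00 ≈ 0.82 doublings → ratio ≈ 2^0.82 ≈ 1.8.

≈ 1.8 times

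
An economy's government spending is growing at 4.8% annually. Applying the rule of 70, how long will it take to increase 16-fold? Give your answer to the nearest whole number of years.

One doubling takes 70/4.8 = 14.58 years.
16× is 4 doublings, so 4 × 14.58 ≈ 58 years.

around 58 years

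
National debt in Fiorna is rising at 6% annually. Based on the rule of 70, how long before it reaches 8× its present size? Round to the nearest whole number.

Doubling time ≈ 70/6 = 11.67 years.
8× is 3 doublings, so 3 × 11.67 ≈ 35 years.

approximately 35 years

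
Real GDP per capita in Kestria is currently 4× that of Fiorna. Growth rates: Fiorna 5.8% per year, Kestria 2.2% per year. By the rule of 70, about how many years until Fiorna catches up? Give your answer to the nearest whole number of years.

≈ 39 years

The growth-rate gap is 5.8% − 2.2% = 3.6 percentage points.
So the ratio between them halves every 70/3.6 ≈ 19.44 years.
A 4× gap closes after 2 halvings: 2 × 19.44 ≈ 39 years.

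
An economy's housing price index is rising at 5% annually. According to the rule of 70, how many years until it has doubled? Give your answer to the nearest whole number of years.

Doubling time ≈ 70 / 5 = 14.00 years.

≈ 14 years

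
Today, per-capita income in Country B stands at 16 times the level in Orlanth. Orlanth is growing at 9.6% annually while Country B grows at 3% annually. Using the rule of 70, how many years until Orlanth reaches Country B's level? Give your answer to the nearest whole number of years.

What matters is the difference: 6.6 pp.
Rule of 70 on the gap: the ratio halves every 70/6.6 ≈ 10.61 years.
A 16 times gap closes after 4 halvings: 4 × 10.61 ≈ 42 years.

42 years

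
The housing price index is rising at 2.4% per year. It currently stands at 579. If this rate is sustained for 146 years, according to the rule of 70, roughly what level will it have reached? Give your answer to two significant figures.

about 19000

Doubling time ≈ 70/2.4 = 29.17 years.
146 years is 146/29.17 ≈ 5.01 doublings, a factor of 2^5.01 ≈ 32.22.
579 × 32.22 ≈ 19000.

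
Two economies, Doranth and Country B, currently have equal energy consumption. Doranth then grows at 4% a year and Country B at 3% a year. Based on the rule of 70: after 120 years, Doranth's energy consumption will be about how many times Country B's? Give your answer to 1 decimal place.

Doranth pulls ahead at 1 pp per year, so the ratio doubles every 70/1 ≈ 70.00 years.
In 120 years that's 1.71 doublings: 2^1.71 ≈ 3.3.

approximately 3.3 times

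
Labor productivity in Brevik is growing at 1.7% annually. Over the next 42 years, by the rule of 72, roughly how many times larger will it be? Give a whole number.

around 2 times

At 1.7% one doubling takes ≈ 42.35 years; 42 years is 1 of them, so ×2.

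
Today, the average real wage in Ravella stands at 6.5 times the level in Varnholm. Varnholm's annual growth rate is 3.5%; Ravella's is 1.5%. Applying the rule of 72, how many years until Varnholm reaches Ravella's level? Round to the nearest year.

What matters is the difference: 2 pp.
Rule of 72 on the gap: the ratio halves every 72/2 ≈ 36.00 years.
A 6.5 times gap takes log₂(6.5) ≈ 2.70 halvings to close: 2.70 × 36.00 ≈ 97 years.

around 97 years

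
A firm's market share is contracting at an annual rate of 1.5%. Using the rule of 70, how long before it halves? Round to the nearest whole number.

47 years

The rule works in reverse for decay: 70/1.5 ≈ 46.67 years to halve.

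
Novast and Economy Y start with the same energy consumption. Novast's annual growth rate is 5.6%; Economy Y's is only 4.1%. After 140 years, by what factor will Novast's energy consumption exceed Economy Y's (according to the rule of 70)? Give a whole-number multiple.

Novast pulls ahead at 1.5 pp per year, so the ratio doubles every 70/1.5 ≈ 46.67 years.
In 140 years that's 3.00 doublings: 2^3.00 ≈ 8.

approximately 8 times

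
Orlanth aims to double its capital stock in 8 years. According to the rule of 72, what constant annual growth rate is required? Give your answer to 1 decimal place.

roughly 9.0% a year

72 / 8 ≈ 9.00, so about 9.0% a year.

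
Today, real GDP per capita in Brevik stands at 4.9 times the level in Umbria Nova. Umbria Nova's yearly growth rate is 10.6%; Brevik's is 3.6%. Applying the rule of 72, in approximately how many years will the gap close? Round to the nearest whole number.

≈ 24 years

The growth-rate gap is 10.6% − 3.6% = 7 percentage points.
So the ratio between them halves every 72/7 ≈ 10.29 years.
A 4.9 times gap takes log₂(4.9) ≈ 2.29 halvings to close: 2.29 × 10.29 ≈ 24 years.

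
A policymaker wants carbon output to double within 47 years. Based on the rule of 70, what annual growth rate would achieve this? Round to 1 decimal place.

about 1.5% a year

70 / 47 ≈ 1.49, so about 1.5% a year.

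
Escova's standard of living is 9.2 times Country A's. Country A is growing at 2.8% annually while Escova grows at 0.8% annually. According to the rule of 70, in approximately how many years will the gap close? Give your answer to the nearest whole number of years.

roughly 112 years

The growth-rate gap is 2.8% − 0.8% = 2 percentage points.
So the ratio between them halves every 70/2 ≈ 35.00 years.
A 9.2 times gap takes log₂(9.2) ≈ 3.20 halvings to close: 3.20 × 35.00 ≈ 112 years.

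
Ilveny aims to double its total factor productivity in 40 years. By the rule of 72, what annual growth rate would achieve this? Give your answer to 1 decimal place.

1.8%

72 / 40 ≈ 1.80, so about 1.8% annually.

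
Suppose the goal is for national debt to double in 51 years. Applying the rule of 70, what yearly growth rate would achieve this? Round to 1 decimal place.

around 1.4%

70 / 51 ≈ 1.37, so about 1.4% per year.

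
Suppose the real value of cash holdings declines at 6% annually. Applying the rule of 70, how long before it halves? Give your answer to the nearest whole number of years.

Falling at 6%, it halves about every 70/6 = 11.67 years.

roughly 12 years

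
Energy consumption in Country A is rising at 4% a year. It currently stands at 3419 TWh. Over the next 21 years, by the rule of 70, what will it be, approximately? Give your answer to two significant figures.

It doubles every 70/4 ≈ 17.50 years, so 21 years is 1.20 doublings.
2^1.20 ≈ 2.30; 3419 × 2.30 ≈ 7900 TWh.

7900 TWh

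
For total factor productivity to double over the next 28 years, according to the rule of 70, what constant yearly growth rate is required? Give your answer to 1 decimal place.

≈ 2.5% per year

70 / 28 ≈ 2.50, so about 2.5% per year.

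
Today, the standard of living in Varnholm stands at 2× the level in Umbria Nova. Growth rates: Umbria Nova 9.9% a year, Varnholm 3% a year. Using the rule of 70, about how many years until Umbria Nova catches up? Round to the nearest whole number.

roughly 10 years

The growth-rate gap is 9.9% − 3% = 6.9 percentage points.
So the ratio between them halves every 70/6.9 ≈ 10.14 years.
A 2× gap closes after 1 halving: 1 × 10.14 ≈ 10 years.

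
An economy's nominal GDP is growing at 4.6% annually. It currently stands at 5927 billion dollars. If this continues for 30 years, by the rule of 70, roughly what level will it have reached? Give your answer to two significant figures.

≈ 23000 billion dollars

It doubles every 70/4.6 ≈ 15.22 years, so 30 years is 1.97 doublings.
2^1.97 ≈ 3.92; 5927 × 3.92 ≈ 23000 billion dollars.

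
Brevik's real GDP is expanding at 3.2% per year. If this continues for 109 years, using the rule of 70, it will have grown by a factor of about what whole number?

32 times

70/3.2 ≈ 21.88 years per doubling.
109 years fits 5 doublings: 2^5 = 32.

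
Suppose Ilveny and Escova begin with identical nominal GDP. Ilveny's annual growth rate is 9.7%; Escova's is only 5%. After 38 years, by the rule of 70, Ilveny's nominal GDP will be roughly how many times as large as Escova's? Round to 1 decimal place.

Ilveny pulls ahead at 4.7 pp per year, so the ratio doubles every 70/4.7 ≈ 14.89 years.
In 38 years that's 2.55 doublings: 2^2.55 ≈ 5.9.

roughly 5.9 times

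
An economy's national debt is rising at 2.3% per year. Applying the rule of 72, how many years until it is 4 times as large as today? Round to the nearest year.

Doubling time ≈ 72/2.3 = 31.30 years.
4× is 2 doublings, so 2 × 31.30 ≈ 63 years.

approximately 63 years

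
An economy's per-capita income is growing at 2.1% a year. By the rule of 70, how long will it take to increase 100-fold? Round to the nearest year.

≈ 221 years

One doubling takes 70/2.1 = 33.33 years.
100× is log₂ 100 ≈ 6.64 doublings, so ≈ 6.64 × 33.33 = 221 years.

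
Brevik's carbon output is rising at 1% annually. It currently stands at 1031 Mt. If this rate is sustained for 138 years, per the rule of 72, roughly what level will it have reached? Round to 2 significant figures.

It doubles every 72/1 ≈ 72.00 years, so 138 years is 1.92 doublings.
2^1.92 ≈ 3.78; 1031 × 3.78 ≈ 3900 Mt.

≈ 3900 Mt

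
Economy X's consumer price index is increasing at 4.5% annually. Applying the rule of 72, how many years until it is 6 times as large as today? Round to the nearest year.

about 41 years

Doubling time ≈ 72/4.5 = 16.00 years.
Reaching 6× takes log₂(6) ≈ 2.58 doublings.
2.58 × 16.00 ≈ 41 years.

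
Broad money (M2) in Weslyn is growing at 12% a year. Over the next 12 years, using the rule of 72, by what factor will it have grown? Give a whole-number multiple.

4 times

At 12% one doubling takes ≈ 6.00 years; 12 years is 2 of them, so ×4.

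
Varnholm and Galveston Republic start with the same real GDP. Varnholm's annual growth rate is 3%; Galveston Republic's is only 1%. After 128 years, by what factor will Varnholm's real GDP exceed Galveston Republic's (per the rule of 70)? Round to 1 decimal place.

Varnholm pulls ahead at 2 pp per year, so the ratio doubles every 70/2 ≈ 35.00 years.
In 128 years that's 3.66 doublings: 2^3.66 ≈ 12.6.

12.6 times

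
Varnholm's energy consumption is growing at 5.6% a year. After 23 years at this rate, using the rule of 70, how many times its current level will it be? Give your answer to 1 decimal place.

Doubling time ≈ 70/5.6 = 12.50 years.
23 years / 12.50 ≈ 1.84 doublings → factor 2^1.84 ≈ 3.6.

≈ 3.6 times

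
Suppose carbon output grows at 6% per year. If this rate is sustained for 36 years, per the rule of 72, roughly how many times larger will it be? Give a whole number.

At 6% one doubling takes ≈ 12.00 years; 36 years is 3 of them, so ×8.

roughly 8 times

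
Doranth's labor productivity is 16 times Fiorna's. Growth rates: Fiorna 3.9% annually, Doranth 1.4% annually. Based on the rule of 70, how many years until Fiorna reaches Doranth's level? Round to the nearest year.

The growth-rate gap is 3.9% − 1.4% = 2.5 percentage points.
So the ratio between them halves every 70/2.5 ≈ 28.00 years.
A 16 times gap closes after 4 halvings: 4 × 28.00 ≈ 112 years.

roughly 112 years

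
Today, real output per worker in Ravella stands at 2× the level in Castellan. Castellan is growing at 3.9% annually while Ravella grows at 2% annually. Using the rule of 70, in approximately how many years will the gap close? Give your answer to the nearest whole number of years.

roughly 37 years

The growth-rate gap is 3.9% − 2% = 1.9 percentage points.
So the ratio between them halves every 70/1.9 ≈ 36.84 years.
A 2× gap closes after 1 halving: 1 × 36.84 ≈ 37 years.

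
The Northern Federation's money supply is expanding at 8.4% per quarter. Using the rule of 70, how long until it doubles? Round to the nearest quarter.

about 8 quarters

70/8.4 ≈ 8.33, so it doubles roughly every 8 quarters.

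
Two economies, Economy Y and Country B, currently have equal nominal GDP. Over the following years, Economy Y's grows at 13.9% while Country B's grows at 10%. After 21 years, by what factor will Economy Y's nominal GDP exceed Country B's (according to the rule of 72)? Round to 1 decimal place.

2.2 times

Only the 3.9-point difference matters.
72/3.9 ≈ 18.46 years per doubling of the ratio; 21 years gives 1.14 doublings, so ≈ 2.2×.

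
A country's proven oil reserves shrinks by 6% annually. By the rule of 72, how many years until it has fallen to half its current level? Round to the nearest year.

The rule works in reverse for decay: 72/6 ≈ 12.00 years to halve.

about 12 years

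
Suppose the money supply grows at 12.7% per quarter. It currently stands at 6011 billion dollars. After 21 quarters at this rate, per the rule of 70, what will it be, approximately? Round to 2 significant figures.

Doubling time ≈ 70/12.7 = 5.51 quarters.
21 quarters is 21/5.51 ≈ 3.81 doublings, a factor of 2^3.81 ≈ 14.03.
6011 × 14.03 ≈ 84000 billion dollars.

around 84000 billion dollars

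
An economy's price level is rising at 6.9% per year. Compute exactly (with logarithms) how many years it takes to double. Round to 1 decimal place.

10.4 years

t = ln(2) / ln(1 + 0.069) = 0.6931 / 0.066724 ≈ 10.39.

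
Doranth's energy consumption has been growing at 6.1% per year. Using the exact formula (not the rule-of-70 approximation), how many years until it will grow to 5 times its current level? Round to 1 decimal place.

27.2 years

t = ln(5) / ln(1 + 0.061) = 1.6094 / 0.059212 ≈ 27.18.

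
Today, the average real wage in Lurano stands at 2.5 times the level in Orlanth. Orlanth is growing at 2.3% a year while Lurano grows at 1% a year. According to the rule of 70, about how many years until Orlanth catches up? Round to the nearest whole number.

approximately 71 years

What matters is the difference: 1.3 pp.
Rule of 70 on the gap: the ratio halves every 70/1.3 ≈ 53.85 years.
A 2.5 times gap takes log₂(2.5) ≈ 1.32 halvings to close: 1.32 × 53.85 ≈ 71 years.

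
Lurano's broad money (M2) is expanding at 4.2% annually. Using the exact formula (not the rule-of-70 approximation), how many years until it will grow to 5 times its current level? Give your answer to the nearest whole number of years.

t = ln(5) / ln(1 + 0.042) = 1.6094 / 0.041142 ≈ 39.12.
≈ 39 years.

39 years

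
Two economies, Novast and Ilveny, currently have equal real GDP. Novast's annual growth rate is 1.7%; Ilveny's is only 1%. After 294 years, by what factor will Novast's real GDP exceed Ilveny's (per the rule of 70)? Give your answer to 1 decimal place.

Rate gap = 1.7% − 1% = 0.7 points.
The ratio doubles every 70/0.7 ≈ 100.00 years.
294/100.00 ≈ 2.94 doublings → ratio ≈ 2^2.94 ≈ 7.7.

about 7.7 times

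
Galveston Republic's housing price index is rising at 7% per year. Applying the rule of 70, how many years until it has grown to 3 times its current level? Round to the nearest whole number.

Doubling time ≈ 70/7 = 10.00 years.
Reaching 3× takes log₂(3) ≈ 1.58 doublings.
1.58 × 10.00 ≈ 16 years.

≈ 16 years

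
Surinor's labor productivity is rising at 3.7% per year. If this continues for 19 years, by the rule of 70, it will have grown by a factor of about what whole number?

70/3.7 ≈ 18.92 years per doubling.
19 years fits 1 doubling: 2^1 = 2.

about 2 times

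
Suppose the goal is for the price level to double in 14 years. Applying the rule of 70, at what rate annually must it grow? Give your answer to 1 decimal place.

70 / 14 ≈ 5.00, so about 5.0% annually.

approximately 5.0%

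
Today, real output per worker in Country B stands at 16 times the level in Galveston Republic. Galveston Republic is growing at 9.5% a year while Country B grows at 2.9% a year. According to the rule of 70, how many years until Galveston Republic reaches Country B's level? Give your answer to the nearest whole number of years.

≈ 42 years

The growth-rate gap is 9.5% − 2.9% = 6.6 percentage points.
So the ratio between them halves every 70/6.6 ≈ 10.61 years.
A 16 times gap closes after 4 halvings: 4 × 10.61 ≈ 42 years.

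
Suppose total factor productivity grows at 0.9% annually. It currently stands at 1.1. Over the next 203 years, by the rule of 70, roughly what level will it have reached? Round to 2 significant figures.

It doubles every 70/0.9 ≈ 77.78 years, so 203 years is 2.61 doublings.
2^2.61 ≈ 6.11; 1.1 × 6.11 ≈ 6.7.

about 6.7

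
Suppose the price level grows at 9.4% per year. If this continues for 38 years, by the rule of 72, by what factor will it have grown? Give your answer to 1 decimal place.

approximately 31.1 times

Doubles every ≈ 7.66 years (72/9.4).
38 years is 4.96 doublings; 2^4.96 ≈ 31.1×.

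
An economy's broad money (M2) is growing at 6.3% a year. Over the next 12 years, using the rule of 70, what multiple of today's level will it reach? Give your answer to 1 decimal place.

Doubling time ≈ 70/6.3 = 11.11 years.
12 years / 11.11 ≈ 1.08 doublings → factor 2^1.08 ≈ 2.1.

roughly 2.1 times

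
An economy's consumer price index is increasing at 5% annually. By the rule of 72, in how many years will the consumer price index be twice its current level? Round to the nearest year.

72/5 ≈ 14.40, so it doubles roughly every 14 years.

approximately 14 years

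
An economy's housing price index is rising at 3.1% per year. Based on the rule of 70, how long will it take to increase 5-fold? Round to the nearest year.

One doubling takes 70/3.1 = 22.58 years.
Reaching 5× takes log₂(5) ≈ 2.32 doublings.
2.32 × 22.58 ≈ 52 years.

≈ 52 years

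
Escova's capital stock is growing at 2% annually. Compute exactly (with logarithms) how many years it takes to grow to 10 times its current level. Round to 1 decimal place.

116.3 years

t = ln(10) / ln(1 + 0.02) = 2.3026 / 0.019803 ≈ 116.28.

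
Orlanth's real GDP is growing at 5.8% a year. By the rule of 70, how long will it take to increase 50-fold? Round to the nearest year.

One doubling takes 70/5.8 = 12.07 years.
Reaching 50× takes log₂(50) ≈ 5.64 doublings.
5.64 × 12.07 ≈ 68 years.

about 68 years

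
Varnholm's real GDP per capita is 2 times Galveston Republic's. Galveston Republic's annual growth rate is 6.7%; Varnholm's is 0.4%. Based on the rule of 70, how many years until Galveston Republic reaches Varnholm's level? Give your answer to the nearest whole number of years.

≈ 11 years

Galveston Republic gains on Varnholm at 6.7% − 0.4% = 6.3 points a year.
At that relative rate the gap halves every 70/6.3 ≈ 11.11 years.
A 2 times gap closes after 1 halving: 1 × 11.11 ≈ 11 years.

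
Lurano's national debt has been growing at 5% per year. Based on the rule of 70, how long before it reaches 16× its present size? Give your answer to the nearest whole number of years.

about 56 years

Doubling time ≈ 70/5 = 14.00 years.
Getting to 16× needs 4 doublings: 4 × 14.00 ≈ 56 years.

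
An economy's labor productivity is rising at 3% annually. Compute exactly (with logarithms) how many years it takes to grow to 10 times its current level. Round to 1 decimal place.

t = ln(10) / ln(1 + 0.03) = 2.3026 / 0.029559 ≈ 77.90.

77.9 years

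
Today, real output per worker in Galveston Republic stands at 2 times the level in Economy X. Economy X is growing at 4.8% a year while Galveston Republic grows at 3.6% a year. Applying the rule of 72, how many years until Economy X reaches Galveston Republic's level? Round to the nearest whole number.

The growth-rate gap is 4.8% − 3.6% = 1.2 percentage points.
So the ratio between them halves every 72/1.2 ≈ 60.00 years.
A 2 times gap closes after 1 halving: 1 × 60.00 ≈ 60 years.

around 60 years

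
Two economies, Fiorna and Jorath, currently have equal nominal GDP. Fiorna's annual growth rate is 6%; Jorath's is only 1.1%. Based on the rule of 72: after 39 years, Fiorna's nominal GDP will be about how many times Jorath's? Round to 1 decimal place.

6.3 times

Rate gap = 6% − 1.1% = 4.9 points.
The ratio doubles every 72/4.9 ≈ 14.69 years.
39/14.69 ≈ 2.65 doublings → ratio ≈ 2^2.65 ≈ 6.3.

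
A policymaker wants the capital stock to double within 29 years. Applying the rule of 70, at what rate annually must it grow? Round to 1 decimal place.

around 2.4%

70 / 29 ≈ 2.41, so about 2.4% annually.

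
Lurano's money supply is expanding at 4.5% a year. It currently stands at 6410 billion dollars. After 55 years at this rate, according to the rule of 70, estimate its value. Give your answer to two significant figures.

Doubling time ≈ 70/4.5 = 15.56 years.
55 years is 55/15.56 ≈ 3.53 doublings, a factor of 2^3.53 ≈ 11.55.
6410 × 11.55 ≈ 74000 billion dollars.

74000 billion dollars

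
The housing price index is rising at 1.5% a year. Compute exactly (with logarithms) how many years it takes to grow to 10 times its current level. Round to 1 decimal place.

154.7 years

t = ln(10) / ln(1 + 0.015) = 2.3026 / 0.014889 ≈ 154.65.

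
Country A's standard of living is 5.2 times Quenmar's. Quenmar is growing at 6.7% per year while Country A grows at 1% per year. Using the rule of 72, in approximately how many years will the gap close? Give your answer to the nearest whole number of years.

The growth-rate gap is 6.7% − 1% = 5.7 percentage points.
So the ratio between them halves every 72/5.7 ≈ 12.63 years.
A 5.2 times gap takes log₂(5.2) ≈ 2.38 halvings to close: 2.38 × 12.63 ≈ 30 years.

approximately 30 years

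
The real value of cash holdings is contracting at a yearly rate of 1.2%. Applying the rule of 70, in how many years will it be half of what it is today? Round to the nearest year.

about 58 years

Halving time ≈ 70 / 1.2 = 58.33 → 58 years.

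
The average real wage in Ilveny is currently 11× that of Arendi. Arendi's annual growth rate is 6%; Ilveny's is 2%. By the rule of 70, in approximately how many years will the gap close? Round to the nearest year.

roughly 61 years

The growth-rate gap is 6% − 2% = 4 percentage points.
So the ratio between them halves every 70/4 ≈ 17.50 years.
An 11× gap takes log₂(11) ≈ 3.46 halvings to close: 3.46 × 17.50 ≈ 61 years.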